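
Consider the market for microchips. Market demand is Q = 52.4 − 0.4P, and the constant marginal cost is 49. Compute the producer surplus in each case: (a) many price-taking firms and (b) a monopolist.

Competition: PS = 0; Monopoly: PS = 672.4

Inverting demand: P = 131 − 2.5Q.
Perfect competition: P = MC = 49, so 131 − 2.5Q = 49 and Q = 32.8.
PS = (49 − 49)·32.8 = 0.
The monopolist equates marginal revenue to marginal cost: 131 − 5Q = 49, so Q = 16.4. From demand, P = 90.
PS = (90 − 49)·16.4 = 672.4.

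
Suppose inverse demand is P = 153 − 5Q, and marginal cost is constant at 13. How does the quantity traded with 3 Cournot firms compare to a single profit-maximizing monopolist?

Cournot: Q = 21; Monopoly: Q = 14

Cournot with 3 identical firms: the symmetric best-response condition is 153 − 20q = 13. Each firm produces q = 7, total output Q = 21, price P = 48.
Monopoly sets MR = MC: 153 − 10Q = 13 ⇒ Q = 14, P = 153 − 5·14 = 83.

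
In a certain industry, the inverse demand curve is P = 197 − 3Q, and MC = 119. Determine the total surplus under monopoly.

Monopoly sets MR = MC: 197 − 6Q = 119 ⇒ Q = 13, P = 197 − 3·13 = 158.
CS = ½·(197 − 158)·13 = 253.5; PS = (158 − 119)·13 = 507; TS = 760.5.

TS = 760.5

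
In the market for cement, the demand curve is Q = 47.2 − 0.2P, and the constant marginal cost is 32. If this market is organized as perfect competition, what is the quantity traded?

Q = 40.8

Inverting demand: P = 236 − 5Q.
Competitive firms price at marginal cost: P = 32, giving Q = 40.8.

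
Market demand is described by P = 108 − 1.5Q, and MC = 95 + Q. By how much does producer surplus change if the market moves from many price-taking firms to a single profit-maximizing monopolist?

Competitive equilibrium sets price equal to marginal cost: 108 − 1.5Q = 95 + Q, so Q = 5.2 and P = 100.2.
PS = P·Q − VC(Q) = 100.2·5.2 − (95·5.2 + ½·1·5.2²) = 13.52.
Monopoly sets MR = MC: 108 − 3Q = 95 + Q ⇒ Q = 3.25, P = 108 − 1.5·3.25 = 103.125.
PS = P·Q − VC(Q) = 103.125·3.25 − (95·3.25 + ½·1·3.25²) = 21.125.
Change in producer surplus: 21.125 − 13.52 = 7.605.

Producer surplus rises by 7.605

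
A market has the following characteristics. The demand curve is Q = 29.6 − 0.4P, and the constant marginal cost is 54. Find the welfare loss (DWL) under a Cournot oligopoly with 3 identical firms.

DWL = 5

Inverting demand: P = 74 − 2.5Q.
Under competition P = MC = 54, so Q = (74 − 54)/2.5 = 8.
Cournot with 3 identical firms: the symmetric best-response condition is 74 − 10q = 54. Each firm produces q = 2, total output Q = 6, price P = 59.
DWL is the triangle between Q = 6 and Q = 8: ½·(8 − 6)·(59 − 54) = 5.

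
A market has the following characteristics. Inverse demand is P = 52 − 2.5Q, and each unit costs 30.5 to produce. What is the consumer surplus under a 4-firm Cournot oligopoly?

CS = 59.168

With 4 symmetric Cournot firms, each firm's FOC gives 52 − 12.5q = 30.5, so q = 1.72, Q = 4·1.72 = 6.88, and P = 34.8.
CS = ½·(52 − 34.8)·6.88 = 59.168.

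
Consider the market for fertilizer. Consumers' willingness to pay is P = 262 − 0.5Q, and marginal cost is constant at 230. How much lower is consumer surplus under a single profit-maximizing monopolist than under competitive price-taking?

Under competition P = MC = 230, so Q = (262 − 230)/0.5 = 64.
CS = ½·(262 − 230)·64 = 1024.
A monopolist chooses Q where MR = MC. MR = 262 − Q; setting this equal to 230 gives Q = 32 and P = 246.
CS = ½·(262 − 246)·32 = 256.
Change in consumer surplus: 256 − 1024 = −768.

Consumer surplus falls by 768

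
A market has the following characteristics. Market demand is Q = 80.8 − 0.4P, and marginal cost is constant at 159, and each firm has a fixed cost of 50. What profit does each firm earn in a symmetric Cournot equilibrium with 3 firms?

Inverting demand: P = 202 − 2.5Q.
In a 3-firm Cournot equilibrium, symmetry and the first-order condition give q = (202 − 159)/(10) = 4.3. So Q = 12.9 and P = 169.75.
Each firm's profit = (169.75 − 159)·4.3 − 50 = −3.775.

π_i = −3.775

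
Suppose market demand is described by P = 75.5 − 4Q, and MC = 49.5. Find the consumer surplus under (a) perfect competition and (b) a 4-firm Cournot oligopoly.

Competition: CS = 84.5; Cournot: CS = 54.08

Perfect competition: P = MC = 49.5, so 75.5 − 4Q = 49.5 and Q = 6.5.
CS = ½·(75.5 − 49.5)·6.5 = 84.5.
Cournot with 4 identical firms: the symmetric best-response condition is 75.5 − 20q = 49.5. Each firm produces q = 1.3, total output Q = 5.2, price P = 54.7.
CS = ½·(75.5 − 54.7)·5.2 = 54.08.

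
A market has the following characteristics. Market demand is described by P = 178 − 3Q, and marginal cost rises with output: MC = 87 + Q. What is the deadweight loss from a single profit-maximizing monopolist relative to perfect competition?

DWL = 190.125

Under competition P = MC: 178 − 3Q = 87 + Q ⇒ Q = 22.75, P = 109.75.
The monopolist equates marginal revenue to marginal cost: 178 − 6Q = 87 + Q, so Q = 13. From demand, P = 139.
CS = ½·(178 − 109.75)·22.75 = 24843/32; PS = (109.75·22.75 − 87·22.75 − ½·1·22.75²) = 8281/32; TS = 1035.125.
CS = ½·(178 − 139)·13 = 253.5; PS = (139·13 − 87·13 − ½·1·13²) = 591.5; TS = 845.
DWL = 1035.125 − 845 = 190.125.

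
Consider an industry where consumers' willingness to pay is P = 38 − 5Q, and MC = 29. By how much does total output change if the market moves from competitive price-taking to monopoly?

Q falls by 0.9

Perfect competition: P = MC = 29, so 38 − 5Q = 29 and Q = 1.8.
The monopolist equates marginal revenue to marginal cost: 38 − 10Q = 29, so Q = 0.9. From demand, P = 33.5.
Change in total output: 0.9 − 1.8 = −0.9.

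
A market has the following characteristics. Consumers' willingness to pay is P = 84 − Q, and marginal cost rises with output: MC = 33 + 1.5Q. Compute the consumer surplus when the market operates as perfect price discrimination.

CS = 0

A perfectly discriminating monopolist sells every unit with P(Q) ≥ MC(Q), so output equals the competitive quantity Q = 20.4. Each buyer pays their reservation price, so CS = 0 and the firm captures all surplus.
CS = 0.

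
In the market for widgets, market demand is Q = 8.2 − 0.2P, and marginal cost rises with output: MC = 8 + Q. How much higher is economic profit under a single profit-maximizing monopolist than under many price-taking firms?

Economic profit rises by 34.375

Inverting demand: P = 41 − 5Q.
Competitive equilibrium sets price equal to marginal cost: 41 − 5Q = 8 + Q, so Q = 5.5 and P = 13.5.
Profit = 13.5·5.5 − (8·5.5 + ½·1·5.5²) = 15.125.
Monopoly sets MR = MC: 41 − 10Q = 8 + Q ⇒ Q = 3, P = 41 − 5·3 = 26.
Profit = 26·3 − (8·3 + ½·1·3²) = 49.5.
Change in economic profit: 49.5 − 15.125 = 34.375.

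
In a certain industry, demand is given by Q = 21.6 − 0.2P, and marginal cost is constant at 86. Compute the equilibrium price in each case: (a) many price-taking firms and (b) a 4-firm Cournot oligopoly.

Competition: P = 86; Cournot: P = 90.4

Inverting demand: P = 108 − 5Q.
Under competition P = MC = 86, so Q = (108 − 86)/5 = 4.4.
With 4 symmetric Cournot firms, each firm's FOC gives 108 − 25q = 86, so q = 0.88, Q = 4·0.88 = 3.52, and P = 90.4.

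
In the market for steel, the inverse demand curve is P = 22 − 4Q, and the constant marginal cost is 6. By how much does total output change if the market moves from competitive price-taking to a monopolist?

Q falls by 2

Perfect competition: P = MC = 6, so 22 − 4Q = 6 and Q = 4.
Monopoly sets MR = MC: 22 − 8Q = 6 ⇒ Q = 2, P = 22 − 4·2 = 14.
Change in total output: 2 − 4 = −2.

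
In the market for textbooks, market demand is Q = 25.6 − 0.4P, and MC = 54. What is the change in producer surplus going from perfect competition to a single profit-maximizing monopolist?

Producer surplus rises by 10

Inverting demand: P = 64 − 2.5Q.
Under competition P = MC = 54, so Q = (64 − 54)/2.5 = 4.
PS = (54 − 54)·4 = 0.
Monopoly sets MR = MC: 64 − 5Q = 54 ⇒ Q = 2, P = 64 − 2.5·2 = 59.
PS = (59 − 54)·2 = 10.
Change in producer surplus: 10 − 0 = 10.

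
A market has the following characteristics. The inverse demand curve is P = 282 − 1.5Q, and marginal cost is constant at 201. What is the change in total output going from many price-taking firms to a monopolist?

Competitive firms price at marginal cost: P = 201, giving Q = 54.
Monopoly sets MR = MC: 282 − 3Q = 201 ⇒ Q = 27, P = 282 − 1.5·27 = 241.5.
Change in total output: 27 − 54 = −27.

Total output falls by 27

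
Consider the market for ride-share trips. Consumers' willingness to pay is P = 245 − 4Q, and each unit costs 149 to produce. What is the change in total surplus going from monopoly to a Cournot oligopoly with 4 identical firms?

A monopolist chooses Q where MR = MC. MR = 245 − 8Q; setting this equal to 149 gives Q = 12 and P = 197.
CS = ½·(245 − 197)·12 = 288; PS = (197 − 149)·12 = 576; TS = 864.
In a 4-firm Cournot equilibrium, symmetry and the first-order condition give q = (245 − 149)/(20) = 4.8. So Q = 19.2 and P = 168.2.
CS = ½·(245 − 168.2)·19.2 = 737.28; PS = (168.2 − 149)·19.2 = 368.64; TS = 1105.92.
Change in total surplus: 1105.92 − 864 = 241.92.

Total surplus rises by 241.92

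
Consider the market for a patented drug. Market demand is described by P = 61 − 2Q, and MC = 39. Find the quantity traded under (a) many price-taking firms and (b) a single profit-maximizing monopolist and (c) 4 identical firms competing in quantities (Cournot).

Competition: Q = 11; Monopoly: Q = 5.5; Cournot: Q = 8.8

Perfect competition: P = MC = 39, so 61 − 2Q = 39 and Q = 11.
The monopolist equates marginal revenue to marginal cost: 61 − 4Q = 39, so Q = 5.5. From demand, P = 50.
Cournot with 4 identical firms: the symmetric best-response condition is 61 − 10q = 39. Each firm produces q = 2.2, total output Q = 8.8, price P = 43.4.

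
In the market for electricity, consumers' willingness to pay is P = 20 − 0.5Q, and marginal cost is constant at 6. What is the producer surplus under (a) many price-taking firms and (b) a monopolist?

Competitive firms price at marginal cost: P = 6, giving Q = 28.
PS = (6 − 6)·28 = 0.
A monopolist chooses Q where MR = MC. MR = 20 − Q; setting this equal to 6 gives Q = 14 and P = 13.
PS = (13 − 6)·14 = 98.

Competition: PS = 0; Monopoly: PS = 98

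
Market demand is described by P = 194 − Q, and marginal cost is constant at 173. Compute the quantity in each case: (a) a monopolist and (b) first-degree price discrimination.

A monopolist chooses Q where MR = MC. MR = 194 − 2Q; setting this equal to 173 gives Q = 10.5 and P = 183.5.
A perfectly discriminating monopolist sells every unit with P(Q) ≥ MC(Q), so output equals the competitive quantity Q = 21. Each buyer pays their reservation price, so CS = 0 and the firm captures all surplus.

Monopoly: Q = 10.5; Perfect PD: Q = 21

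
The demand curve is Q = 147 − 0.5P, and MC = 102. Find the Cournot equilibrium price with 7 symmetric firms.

P = 126

Inverting demand: P = 294 − 2Q.
With 7 symmetric Cournot firms, each firm's FOC gives 294 − 16q = 102, so q = 12, Q = 7·12 = 84, and P = 126.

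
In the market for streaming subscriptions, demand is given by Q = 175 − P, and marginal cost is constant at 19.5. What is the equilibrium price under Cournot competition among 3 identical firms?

Inverting demand: P = 175 − Q.
Cournot with 3 identical firms: the symmetric best-response condition is 175 − 4q = 19.5. Each firm produces q = 38.875, total output Q = 116.625, price P = 58.375.

P = 58.375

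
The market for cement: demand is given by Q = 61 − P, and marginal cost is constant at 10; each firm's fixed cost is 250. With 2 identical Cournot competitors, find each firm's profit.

Inverting demand: P = 61 − Q.
With 2 symmetric Cournot firms, each firm's FOC gives 61 − 3q = 10, so q = 17, Q = 2·17 = 34, and P = 27.
Each firm's profit = (27 − 10)·17 − 250 = 39.

π_i = 39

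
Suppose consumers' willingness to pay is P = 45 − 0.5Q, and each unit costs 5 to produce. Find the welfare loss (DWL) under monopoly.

DWL = 400

Perfect competition: P = MC = 5, so 45 − 0.5Q = 5 and Q = 80.
The monopolist equates marginal revenue to marginal cost: 45 − Q = 5, so Q = 40. From demand, P = 25.
DWL is the triangle between Q = 40 and Q = 80: ½·(80 − 40)·(25 − 5) = 400.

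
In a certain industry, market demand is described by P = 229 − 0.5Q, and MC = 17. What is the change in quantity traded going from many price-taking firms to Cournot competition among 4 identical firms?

Q falls by 84.8

Perfect competition: P = MC = 17, so 229 − 0.5Q = 17 and Q = 424.
With 4 symmetric Cournot firms, each firm's FOC gives 229 − 2.5q = 17, so q = 84.8, Q = 4·84.8 = 339.2, and P = 59.4.
Change in quantity traded: 339.2 − 424 = −84.8.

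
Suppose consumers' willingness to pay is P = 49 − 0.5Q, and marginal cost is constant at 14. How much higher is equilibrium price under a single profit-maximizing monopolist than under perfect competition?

Under competition P = MC = 14, so Q = (49 − 14)/0.5 = 70.
Monopoly sets MR = MC: 49 − Q = 14 ⇒ Q = 35, P = 49 − 0.5·35 = 31.5.
Change in equilibrium price: 31.5 − 14 = 17.5.

Equilibrium price rises by 17.5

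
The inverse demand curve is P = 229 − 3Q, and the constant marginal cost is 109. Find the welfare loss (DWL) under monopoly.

DWL = 600

Perfect competition: P = MC = 109, so 229 − 3Q = 109 and Q = 40.
A monopolist chooses Q where MR = MC. MR = 229 − 6Q; setting this equal to 109 gives Q = 20 and P = 169.
DWL is the triangle between Q = 20 and Q = 40: ½·(40 − 20)·(169 − 109) = 600.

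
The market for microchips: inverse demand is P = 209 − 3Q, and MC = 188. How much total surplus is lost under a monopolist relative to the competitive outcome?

Perfect competition: P = MC = 188, so 209 − 3Q = 188 and Q = 7.
Monopoly sets MR = MC: 209 − 6Q = 188 ⇒ Q = 3.5, P = 209 − 3·3.5 = 198.5.
DWL is the triangle between Q = 3.5 and Q = 7: ½·(7 − 3.5)·(198.5 − 188) = 18.375.

DWL = 18.375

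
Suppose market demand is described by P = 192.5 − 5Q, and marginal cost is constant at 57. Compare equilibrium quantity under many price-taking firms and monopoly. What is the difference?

Under competition P = MC = 57, so Q = (192.5 − 57)/5 = 27.1.
A monopolist chooses Q where MR = MC. MR = 192.5 − 10Q; setting this equal to 57 gives Q = 13.55 and P = 124.75.
Change in equilibrium quantity: 13.55 − 27.1 = −13.55.

Q falls by 13.55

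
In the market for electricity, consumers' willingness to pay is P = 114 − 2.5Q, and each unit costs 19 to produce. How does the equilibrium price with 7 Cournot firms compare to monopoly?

With 7 symmetric Cournot firms, each firm's FOC gives 114 − 20q = 19, so q = 4.75, Q = 7·4.75 = 33.25, and P = 30.875.
The monopolist equates marginal revenue to marginal cost: 114 − 5Q = 19, so Q = 19. From demand, P = 66.5.

Cournot: P = 30.875; Monopoly: P = 66.5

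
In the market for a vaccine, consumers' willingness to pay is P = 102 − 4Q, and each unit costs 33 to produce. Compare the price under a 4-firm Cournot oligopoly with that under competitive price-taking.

Cournot with 4 identical firms: the symmetric best-response condition is 102 − 20q = 33. Each firm produces q = 3.45, total output Q = 13.8, price P = 46.8.
Under competition P = MC = 33, so Q = (102 − 33)/4 = 17.25.

Cournot: P = 46.8; Competition: P = 33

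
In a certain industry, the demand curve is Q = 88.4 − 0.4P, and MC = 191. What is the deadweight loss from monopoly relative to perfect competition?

Inverting demand: P = 221 − 2.5Q.
Competitive firms price at marginal cost: P = 191, giving Q = 12.
A monopolist chooses Q where MR = MC. MR = 221 − 5Q; setting this equal to 191 gives Q = 6 and P = 206.
DWL is the triangle between Q = 6 and Q = 12: ½·(12 − 6)·(206 − 191) = 45.

DWL = 45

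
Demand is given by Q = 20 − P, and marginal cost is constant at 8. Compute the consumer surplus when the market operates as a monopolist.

Inverting demand: P = 20 − Q.
Monopoly sets MR = MC: 20 − 2Q = 8 ⇒ Q = 6, P = 20 − 6 = 14.
CS = ½·(20 − 14)·6 = 18.

CS = 18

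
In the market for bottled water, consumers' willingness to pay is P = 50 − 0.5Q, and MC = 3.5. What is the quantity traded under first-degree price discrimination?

Q = 93

A perfectly discriminating monopolist sells every unit with P(Q) ≥ MC(Q), so output equals the competitive quantity Q = 93. Each buyer pays their reservation price, so CS = 0 and the firm captures all surplus.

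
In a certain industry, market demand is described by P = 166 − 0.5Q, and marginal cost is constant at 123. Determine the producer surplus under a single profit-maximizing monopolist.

PS = 924.5

Monopoly sets MR = MC: 166 − Q = 123 ⇒ Q = 43, P = 166 − 0.5·43 = 144.5.
PS = (144.5 − 123)·43 = 924.5.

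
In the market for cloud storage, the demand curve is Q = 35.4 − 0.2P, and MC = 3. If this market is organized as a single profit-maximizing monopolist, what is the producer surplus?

Inverting demand: P = 177 − 5Q.
The monopolist equates marginal revenue to marginal cost: 177 − 10Q = 3, so Q = 17.4. From demand, P = 90.
PS = (90 − 3)·17.4 = 1513.8.

PS = 1513.8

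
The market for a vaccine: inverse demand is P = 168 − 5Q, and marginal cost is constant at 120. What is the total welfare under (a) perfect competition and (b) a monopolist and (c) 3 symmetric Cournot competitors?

Perfect competition: P = MC = 120, so 168 − 5Q = 120 and Q = 9.6.
CS = ½·(168 − 120)·9.6 = 230.4; PS = (120 − 120)·9.6 = 0; TS = 230.4.
Monopoly sets MR = MC: 168 − 10Q = 120 ⇒ Q = 4.8, P = 168 − 5·4.8 = 144.
CS = ½·(168 − 144)·4.8 = 57.6; PS = (144 − 120)·4.8 = 115.2; TS = 172.8.
With 3 symmetric Cournot firms, each firm's FOC gives 168 − 20q = 120, so q = 2.4, Q = 3·2.4 = 7.2, and P = 132.
CS = ½·(168 − 132)·7.2 = 129.6; PS = (132 − 120)·7.2 = 86.4; TS = 216.

Competition: TS = 230.4; Monopoly: TS = 172.8; Cournot: TS = 216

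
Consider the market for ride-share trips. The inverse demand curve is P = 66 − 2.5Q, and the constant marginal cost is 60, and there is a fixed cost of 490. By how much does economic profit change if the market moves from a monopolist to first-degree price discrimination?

A monopolist chooses Q where MR = MC. MR = 66 − 5Q; setting this equal to 60 gives Q = 1.2 and P = 63.
Profit = (63 − 60)·1.2 − 490 = −486.4.
With perfect price discrimination, output is the efficient level Q = 2.4 (where demand meets MC), but every buyer pays their willingness to pay: CS = 0 and PS = total surplus.
PS equals the full surplus area, 7.2. Profit = 7.2 − 490 = −482.8.
Change in economic profit: −482.8 − −486.4 = 3.6.

π rises by 3.6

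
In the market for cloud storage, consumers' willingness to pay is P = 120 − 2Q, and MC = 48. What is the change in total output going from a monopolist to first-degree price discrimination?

A monopolist chooses Q where MR = MC. MR = 120 − 4Q; setting this equal to 48 gives Q = 18 and P = 84.
A perfectly discriminating monopolist sells every unit with P(Q) ≥ MC(Q), so output equals the competitive quantity Q = 36. Each buyer pays their reservation price, so CS = 0 and the firm captures all surplus.
Change in total output: 36 − 18 = 18.

Q rises by 18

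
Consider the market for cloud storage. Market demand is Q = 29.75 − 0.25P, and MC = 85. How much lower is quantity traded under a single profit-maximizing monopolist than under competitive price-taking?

Q falls by 4.25

Inverting demand: P = 119 − 4Q.
Perfect competition: P = MC = 85, so 119 − 4Q = 85 and Q = 8.5.
A monopolist chooses Q where MR = MC. MR = 119 − 8Q; setting this equal to 85 gives Q = 4.25 and P = 102.
Change in quantity traded: 4.25 − 8.5 = −4.25.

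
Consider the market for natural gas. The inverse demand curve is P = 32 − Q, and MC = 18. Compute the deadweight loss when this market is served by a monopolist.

DWL = 24.5

Competitive firms price at marginal cost: P = 18, giving Q = 14.
Monopoly sets MR = MC: 32 − 2Q = 18 ⇒ Q = 7, P = 32 − 7 = 25.
DWL is the triangle between Q = 7 and Q = 14: ½·(14 − 7)·(25 − 18) = 24.5.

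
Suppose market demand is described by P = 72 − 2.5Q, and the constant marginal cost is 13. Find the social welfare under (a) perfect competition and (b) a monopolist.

Competitive firms price at marginal cost: P = 13, giving Q = 23.6.
CS = ½·(72 − 13)·23.6 = 696.2; PS = (13 − 13)·23.6 = 0; TS = 696.2.
A monopolist chooses Q where MR = MC. MR = 72 − 5Q; setting this equal to 13 gives Q = 11.8 and P = 42.5.
CS = ½·(72 − 42.5)·11.8 = 174.05; PS = (42.5 − 13)·11.8 = 348.1; TS = 522.15.

Competition: TS = 696.2; Monopoly: TS = 522.15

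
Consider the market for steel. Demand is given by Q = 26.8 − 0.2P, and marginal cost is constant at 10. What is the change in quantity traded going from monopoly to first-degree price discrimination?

Inverting demand: P = 134 − 5Q.
Monopoly sets MR = MC: 134 − 10Q = 10 ⇒ Q = 12.4, P = 134 − 5·12.4 = 72.
With perfect price discrimination, output is the efficient level Q = 24.8 (where demand meets MC), but every buyer pays their willingness to pay: CS = 0 and PS = total surplus.
Change in quantity traded: 24.8 − 12.4 = 12.4.

Quantity traded rises by 12.4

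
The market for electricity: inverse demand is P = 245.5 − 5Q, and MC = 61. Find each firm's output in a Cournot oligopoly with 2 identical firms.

q_i = 12.3

In a 2-firm Cournot equilibrium, symmetry and the first-order condition give q = (245.5 − 61)/(15) = 12.3. So Q = 24.6 and P = 122.5.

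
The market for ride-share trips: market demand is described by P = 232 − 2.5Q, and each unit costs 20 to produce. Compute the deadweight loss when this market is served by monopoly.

DWL = 2247.2

Competitive firms price at marginal cost: P = 20, giving Q = 84.8.
A monopolist chooses Q where MR = MC. MR = 232 − 5Q; setting this equal to 20 gives Q = 42.4 and P = 126.
DWL is the triangle between Q = 42.4 and Q = 84.8: ½·(84.8 − 42.4)·(126 − 20) = 2247.2.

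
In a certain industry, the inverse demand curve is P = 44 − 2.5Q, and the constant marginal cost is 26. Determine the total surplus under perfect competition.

TS = 64.8

Under competition P = MC = 26, so Q = (44 − 26)/2.5 = 7.2.
CS = ½·(44 − 26)·7.2 = 64.8; PS = (26 − 26)·7.2 = 0; TS = 64.8.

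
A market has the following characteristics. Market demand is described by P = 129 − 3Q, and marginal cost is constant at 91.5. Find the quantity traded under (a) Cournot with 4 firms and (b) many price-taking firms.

Cournot: Q = 10; Competition: Q = 12.5

Cournot with 4 identical firms: the symmetric best-response condition is 129 − 15q = 91.5. Each firm produces q = 2.5, total output Q = 10, price P = 99.
Under competition P = MC = 91.5, so Q = (129 − 91.5)/3 = 12.5.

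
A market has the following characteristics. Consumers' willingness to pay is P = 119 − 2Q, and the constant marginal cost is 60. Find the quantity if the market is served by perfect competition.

Q = 29.5

Competitive firms price at marginal cost: P = 60, giving Q = 29.5.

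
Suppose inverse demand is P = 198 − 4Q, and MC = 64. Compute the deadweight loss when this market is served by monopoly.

DWL = 561.125

Under competition P = MC = 64, so Q = (198 − 64)/4 = 33.5.
The monopolist equates marginal revenue to marginal cost: 198 − 8Q = 64, so Q = 16.75. From demand, P = 131.
DWL is the triangle between Q = 16.75 and Q = 33.5: ½·(33.5 − 16.75)·(131 − 64) = 561.125.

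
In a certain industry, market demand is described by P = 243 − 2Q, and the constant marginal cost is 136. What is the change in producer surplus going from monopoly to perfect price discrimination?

The monopolist equates marginal revenue to marginal cost: 243 − 4Q = 136, so Q = 26.75. From demand, P = 189.5.
PS = (189.5 − 136)·26.75 = 1431.125.
Under first-degree price discrimination the firm charges each unit its demand price and produces up to where P = MC, i.e. Q = 53.5. Consumer surplus is zero; producer surplus equals total surplus.
PS = ½·(243 − 136)·53.5 = 2862.25.
Change in producer surplus: 2862.25 − 1431.125 = 1431.125.

PS rises by 1431.125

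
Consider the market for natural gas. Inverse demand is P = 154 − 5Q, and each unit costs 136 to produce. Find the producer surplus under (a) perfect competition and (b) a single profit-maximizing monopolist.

Perfect competition: P = MC = 136, so 154 − 5Q = 136 and Q = 3.6.
PS = (136 − 136)·3.6 = 0.
The monopolist equates marginal revenue to marginal cost: 154 − 10Q = 136, so Q = 1.8. From demand, P = 145.
PS = (145 − 136)·1.8 = 16.2.

Competition: PS = 0; Monopoly: PS = 16.2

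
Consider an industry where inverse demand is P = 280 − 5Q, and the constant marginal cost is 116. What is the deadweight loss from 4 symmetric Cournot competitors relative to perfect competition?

Competitive firms price at marginal cost: P = 116, giving Q = 32.8.
In a 4-firm Cournot equilibrium, symmetry and the first-order condition give q = (280 − 116)/(25) = 6.56. So Q = 26.24 and P = 148.8.
DWL is the triangle between Q = 26.24 and Q = 32.8: ½·(32.8 − 26.24)·(148.8 − 116) = 107.584.

DWL = 107.584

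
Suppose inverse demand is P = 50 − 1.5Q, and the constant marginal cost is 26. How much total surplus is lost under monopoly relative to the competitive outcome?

DWL = 48

Perfect competition: P = MC = 26, so 50 − 1.5Q = 26 and Q = 16.
A monopolist chooses Q where MR = MC. MR = 50 − 3Q; setting this equal to 26 gives Q = 8 and P = 38.
DWL is the triangle between Q = 8 and Q = 16: ½·(16 − 8)·(38 − 26) = 48.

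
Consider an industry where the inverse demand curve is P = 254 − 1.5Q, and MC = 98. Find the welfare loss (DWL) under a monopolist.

Under competition P = MC = 98, so Q = (254 − 98)/1.5 = 104.
The monopolist equates marginal revenue to marginal cost: 254 − 3Q = 98, so Q = 52. From demand, P = 176.
DWL is the triangle between Q = 52 and Q = 104: ½·(104 − 52)·(176 − 98) = 2028.

DWL = 2028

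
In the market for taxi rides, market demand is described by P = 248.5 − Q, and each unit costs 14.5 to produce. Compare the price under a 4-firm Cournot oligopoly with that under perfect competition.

Cournot: P = 61.3; Competition: P = 14.5

With 4 symmetric Cournot firms, each firm's FOC gives 248.5 − 5q = 14.5, so q = 46.8, Q = 4·46.8 = 187.2, and P = 61.3.
Competitive firms price at marginal cost: P = 14.5, giving Q = 234.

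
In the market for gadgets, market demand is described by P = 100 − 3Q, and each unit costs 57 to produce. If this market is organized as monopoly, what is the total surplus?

TS = 231.125

Monopoly sets MR = MC: 100 − 6Q = 57 ⇒ Q = 43/6, P = 100 − 3·43/6 = 78.5.
CS = ½·(100 − 78.5)·43/6 = 1849/24; PS = (78.5 − 57)·43/6 = 1849/12; TS = 231.125.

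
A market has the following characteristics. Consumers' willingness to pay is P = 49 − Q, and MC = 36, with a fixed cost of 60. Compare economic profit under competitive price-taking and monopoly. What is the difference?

Competitive firms price at marginal cost: P = 36, giving Q = 13.
Profit = (36 − 36)·13 − 60 = −60.
Monopoly sets MR = MC: 49 − 2Q = 36 ⇒ Q = 6.5, P = 49 − 6.5 = 42.5.
Profit = (42.5 − 36)·6.5 − 60 = −17.75.
Change in economic profit: −17.75 − −60 = 42.25.

π rises by 42.25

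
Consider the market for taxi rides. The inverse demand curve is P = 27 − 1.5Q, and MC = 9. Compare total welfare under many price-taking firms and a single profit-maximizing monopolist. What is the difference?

Total welfare falls by 27

Competitive firms price at marginal cost: P = 9, giving Q = 12.
CS = ½·(27 − 9)·12 = 108; PS = (9 − 9)·12 = 0; TS = 108.
A monopolist chooses Q where MR = MC. MR = 27 − 3Q; setting this equal to 9 gives Q = 6 and P = 18.
CS = ½·(27 − 18)·6 = 27; PS = (18 − 9)·6 = 54; TS = 81.
Change in total welfare: 81 − 108 = −27.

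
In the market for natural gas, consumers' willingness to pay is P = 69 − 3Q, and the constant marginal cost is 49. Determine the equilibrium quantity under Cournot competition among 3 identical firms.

Q = 5

In a 3-firm Cournot equilibrium, symmetry and the first-order condition give q = (69 − 49)/(12) = 5/3. So Q = 5 and P = 54.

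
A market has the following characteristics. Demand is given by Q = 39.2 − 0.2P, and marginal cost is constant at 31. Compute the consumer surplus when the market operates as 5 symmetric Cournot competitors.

CS = 1890.625

Inverting demand: P = 196 − 5Q.
With 5 symmetric Cournot firms, each firm's FOC gives 196 − 30q = 31, so q = 5.5, Q = 5·5.5 = 27.5, and P = 58.5.
CS = ½·(196 − 58.5)·27.5 = 1890.625.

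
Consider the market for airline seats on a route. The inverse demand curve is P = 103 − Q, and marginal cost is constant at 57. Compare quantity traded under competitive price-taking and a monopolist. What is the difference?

Competitive firms price at marginal cost: P = 57, giving Q = 46.
The monopolist equates marginal revenue to marginal cost: 103 − 2Q = 57, so Q = 23. From demand, P = 80.
Change in quantity traded: 23 − 46 = −23.

Q falls by 23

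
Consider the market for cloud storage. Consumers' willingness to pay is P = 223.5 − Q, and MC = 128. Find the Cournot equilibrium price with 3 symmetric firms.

P = 151.875

With 3 symmetric Cournot firms, each firm's FOC gives 223.5 − 4q = 128, so q = 23.875, Q = 3·23.875 = 71.625, and P = 151.875.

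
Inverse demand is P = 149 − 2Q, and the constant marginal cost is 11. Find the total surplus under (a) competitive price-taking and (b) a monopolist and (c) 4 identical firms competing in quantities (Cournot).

Competition: TS = 4761; Monopoly: TS = 3570.75; Cournot: TS = 4570.56

Competitive firms price at marginal cost: P = 11, giving Q = 69.
CS = ½·(149 − 11)·69 = 4761; PS = (11 − 11)·69 = 0; TS = 4761.
A monopolist chooses Q where MR = MC. MR = 149 − 4Q; setting this equal to 11 gives Q = 34.5 and P = 80.
CS = ½·(149 − 80)·34.5 = 1190.25; PS = (80 − 11)·34.5 = 2380.5; TS = 3570.75.
With 4 symmetric Cournot firms, each firm's FOC gives 149 − 10q = 11, so q = 13.8, Q = 4·13.8 = 55.2, and P = 38.6.
CS = ½·(149 − 38.6)·55.2 = 3047.04; PS = (38.6 − 11)·55.2 = 1523.52; TS = 4570.56.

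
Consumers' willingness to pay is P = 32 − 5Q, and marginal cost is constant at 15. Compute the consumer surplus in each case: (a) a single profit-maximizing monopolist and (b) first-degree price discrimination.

Monopoly: CS = 7.225; Perfect PD: CS = 0

The monopolist equates marginal revenue to marginal cost: 32 − 10Q = 15, so Q = 1.7. From demand, P = 23.5.
CS = ½·(32 − 23.5)·1.7 = 7.225.
With perfect price discrimination, output is the efficient level Q = 3.4 (where demand meets MC), but every buyer pays their willingness to pay: CS = 0 and PS = total surplus.
CS = 0.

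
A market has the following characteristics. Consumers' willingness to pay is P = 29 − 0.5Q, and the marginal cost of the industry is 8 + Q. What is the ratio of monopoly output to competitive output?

The monopolist equates marginal revenue to marginal cost: 29 − Q = 8 + Q, so Q = 10.5. From demand, P = 23.75.
Competitive equilibrium sets price equal to marginal cost: 29 − 0.5Q = 8 + Q, so Q = 14 and P = 22.
Ratio Q_m/Q_c = 10.5/14 = 0.75.

Q_m/Q_c = 0.75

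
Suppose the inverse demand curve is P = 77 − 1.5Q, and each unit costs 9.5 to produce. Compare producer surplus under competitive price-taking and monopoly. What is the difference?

Competitive firms price at marginal cost: P = 9.5, giving Q = 45.
PS = (9.5 − 9.5)·45 = 0.
Monopoly sets MR = MC: 77 − 3Q = 9.5 ⇒ Q = 22.5, P = 77 − 1.5·22.5 = 43.25.
PS = (43.25 − 9.5)·22.5 = 759.375.
Change in producer surplus: 759.375 − 0 = 759.375.

PS rises by 759.375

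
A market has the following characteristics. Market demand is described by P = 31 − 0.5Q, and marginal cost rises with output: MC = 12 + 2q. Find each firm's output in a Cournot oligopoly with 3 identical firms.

Cournot with 3 identical firms: the symmetric best-response condition is 31 − 2q = 12 + 2q. Each firm produces q = 4.75, total output Q = 14.25, price P = 23.875.

q_i = 4.75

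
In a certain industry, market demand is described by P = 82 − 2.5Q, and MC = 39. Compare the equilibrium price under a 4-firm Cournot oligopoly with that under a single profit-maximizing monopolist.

Cournot: P = 47.6; Monopoly: P = 60.5

Cournot with 4 identical firms: the symmetric best-response condition is 82 − 12.5q = 39. Each firm produces q = 3.44, total output Q = 13.76, price P = 47.6.
The monopolist equates marginal revenue to marginal cost: 82 − 5Q = 39, so Q = 8.6. From demand, P = 60.5.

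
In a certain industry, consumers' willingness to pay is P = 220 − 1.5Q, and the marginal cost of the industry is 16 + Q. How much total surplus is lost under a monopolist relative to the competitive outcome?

Competitive equilibrium sets price equal to marginal cost: 220 − 1.5Q = 16 + Q, so Q = 81.6 and P = 97.6.
The monopolist equates marginal revenue to marginal cost: 220 − 3Q = 16 + Q, so Q = 51. From demand, P = 143.5.
CS = ½·(220 − 97.6)·81.6 = 4993.92; PS = (97.6·81.6 − 16·81.6 − ½·1·81.6²) = 3329.28; TS = 8323.2.
CS = ½·(220 − 143.5)·51 = 1950.75; PS = (143.5·51 − 16·51 − ½·1·51²) = 5202; TS = 7152.75.
DWL = 8323.2 − 7152.75 = 1170.45.

DWL = 1170.45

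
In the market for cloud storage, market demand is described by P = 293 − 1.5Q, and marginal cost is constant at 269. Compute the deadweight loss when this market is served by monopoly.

DWL = 48

Perfect competition: P = MC = 269, so 293 − 1.5Q = 269 and Q = 16.
Monopoly sets MR = MC: 293 − 3Q = 269 ⇒ Q = 8, P = 293 − 1.5·8 = 281.
DWL is the triangle between Q = 8 and Q = 16: ½·(16 − 8)·(281 − 269) = 48.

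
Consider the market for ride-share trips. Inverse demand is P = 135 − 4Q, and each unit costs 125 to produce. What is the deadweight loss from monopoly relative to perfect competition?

Perfect competition: P = MC = 125, so 135 − 4Q = 125 and Q = 2.5.
Monopoly sets MR = MC: 135 − 8Q = 125 ⇒ Q = 1.25, P = 135 − 4·1.25 = 130.
DWL is the triangle between Q = 1.25 and Q = 2.5: ½·(2.5 − 1.25)·(130 − 125) = 3.125.

DWL = 3.125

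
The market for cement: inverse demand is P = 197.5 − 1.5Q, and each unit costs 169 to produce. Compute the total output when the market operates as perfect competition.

Q = 19

Under competition P = MC = 169, so Q = (197.5 − 169)/1.5 = 19.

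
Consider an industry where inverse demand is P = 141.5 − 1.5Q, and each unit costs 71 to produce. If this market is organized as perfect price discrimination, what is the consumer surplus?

CS = 0

With perfect price discrimination, output is the efficient level Q = 47 (where demand meets MC), but every buyer pays their willingness to pay: CS = 0 and PS = total surplus.
CS = 0.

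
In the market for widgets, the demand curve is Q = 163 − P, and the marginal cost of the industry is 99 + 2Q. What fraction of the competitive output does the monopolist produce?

Inverting demand: P = 163 − Q.
Monopoly sets MR = MC: 163 − 2Q = 99 + 2Q ⇒ Q = 16, P = 163 − 16 = 147.
Competitive equilibrium sets price equal to marginal cost: 163 − Q = 99 + 2Q, so Q = 64/3 and P = 425/3.
Ratio Q_m/Q_c = 16/(64/3) = 0.75.

Q_m/Q_c = 0.75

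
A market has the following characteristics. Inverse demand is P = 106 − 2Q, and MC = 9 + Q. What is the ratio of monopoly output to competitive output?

Q_m/Q_c = 0.6

The monopolist equates marginal revenue to marginal cost: 106 − 4Q = 9 + Q, so Q = 19.4. From demand, P = 67.2.
Competitive equilibrium sets price equal to marginal cost: 106 − 2Q = 9 + Q, so Q = 97/3 and P = 124/3.
Ratio Q_m/Q_c = 19.4/(97/3) = 0.6.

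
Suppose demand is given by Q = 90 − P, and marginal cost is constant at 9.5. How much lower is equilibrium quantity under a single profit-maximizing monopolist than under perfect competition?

Equilibrium quantity falls by 40.25

Inverting demand: P = 90 − Q.
Competitive firms price at marginal cost: P = 9.5, giving Q = 80.5.
A monopolist chooses Q where MR = MC. MR = 90 − 2Q; setting this equal to 9.5 gives Q = 40.25 and P = 49.75.
Change in equilibrium quantity: 40.25 − 80.5 = −40.25.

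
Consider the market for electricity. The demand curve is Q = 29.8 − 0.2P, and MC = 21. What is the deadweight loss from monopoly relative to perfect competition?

Inverting demand: P = 149 − 5Q.
Under competition P = MC = 21, so Q = (149 − 21)/5 = 25.6.
Monopoly sets MR = MC: 149 − 10Q = 21 ⇒ Q = 12.8, P = 149 − 5·12.8 = 85.
DWL is the triangle between Q = 12.8 and Q = 25.6: ½·(25.6 − 12.8)·(85 − 21) = 409.6.

DWL = 409.6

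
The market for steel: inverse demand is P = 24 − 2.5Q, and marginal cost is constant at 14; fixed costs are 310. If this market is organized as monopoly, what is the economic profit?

A monopolist chooses Q where MR = MC. MR = 24 − 5Q; setting this equal to 14 gives Q = 2 and P = 19.
Profit = (19 − 14)·2 − 310 = −300.

Profit = −300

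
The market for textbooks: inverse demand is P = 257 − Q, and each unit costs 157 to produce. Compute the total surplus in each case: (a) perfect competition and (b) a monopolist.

Under competition P = MC = 157, so Q = (257 − 157)/1 = 100.
CS = ½·(257 − 157)·100 = 5000; PS = (157 − 157)·100 = 0; TS = 5000.
A monopolist chooses Q where MR = MC. MR = 257 − 2Q; setting this equal to 157 gives Q = 50 and P = 207.
CS = ½·(257 − 207)·50 = 1250; PS = (207 − 157)·50 = 2500; TS = 3750.

Competition: TS = 5000; Monopoly: TS = 3750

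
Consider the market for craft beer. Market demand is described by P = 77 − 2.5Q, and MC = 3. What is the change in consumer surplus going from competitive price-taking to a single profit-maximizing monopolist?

Consumer surplus falls by 821.4

Perfect competition: P = MC = 3, so 77 − 2.5Q = 3 and Q = 29.6.
CS = ½·(77 − 3)·29.6 = 1095.2.
Monopoly sets MR = MC: 77 − 5Q = 3 ⇒ Q = 14.8, P = 77 − 2.5·14.8 = 40.
CS = ½·(77 − 40)·14.8 = 273.8.
Change in consumer surplus: 273.8 − 1095.2 = −821.4.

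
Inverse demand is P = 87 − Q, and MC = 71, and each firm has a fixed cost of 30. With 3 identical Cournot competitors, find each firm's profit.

In a 3-firm Cournot equilibrium, symmetry and the first-order condition give q = (87 − 71)/(4) = 4. So Q = 12 and P = 75.
Each firm's profit = (75 − 71)·4 − 30 = −14.

π_i = −14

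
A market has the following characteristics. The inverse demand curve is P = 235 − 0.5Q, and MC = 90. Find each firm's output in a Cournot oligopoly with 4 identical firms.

q_i = 58

Cournot with 4 identical firms: the symmetric best-response condition is 235 − 2.5q = 90. Each firm produces q = 58, total output Q = 232, price P = 119.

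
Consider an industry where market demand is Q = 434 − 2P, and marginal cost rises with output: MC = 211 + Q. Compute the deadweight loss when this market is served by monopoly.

Inverting demand: P = 217 − 0.5Q.
Competitive equilibrium sets price equal to marginal cost: 217 − 0.5Q = 211 + Q, so Q = 4 and P = 215.
Monopoly sets MR = MC: 217 − Q = 211 + Q ⇒ Q = 3, P = 217 − 0.5·3 = 215.5.
CS = ½·(217 − 215)·4 = 4; PS = (215·4 − 211·4 − ½·1·4²) = 8; TS = 12.
CS = ½·(217 − 215.5)·3 = 2.25; PS = (215.5·3 − 211·3 − ½·1·3²) = 9; TS = 11.25.
DWL = 12 − 11.25 = 0.75.

DWL = 0.75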